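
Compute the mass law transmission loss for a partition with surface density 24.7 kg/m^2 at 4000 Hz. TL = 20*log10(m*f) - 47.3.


m * f = 24.7 * 4000 = 98800
20*log10(98800) = 99.8951 dB
TL = 99.8951 - 47.3 = 52.595 dB


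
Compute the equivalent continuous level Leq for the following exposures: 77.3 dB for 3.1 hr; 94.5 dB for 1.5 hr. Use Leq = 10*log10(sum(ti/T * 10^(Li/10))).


T_total = 3.1 + 1.5 = 4.6 hr
(3.1/4.6) * 10^(77.3/10) = 3.61913e+07
(1.5/4.6) * 10^(94.5/10) = 9.19038e+08
Sum = 3.61913e+07 + 9.19038e+08 = 9.55229e+08
Leq = 10*log10(9.55229e+08) = 89.801 dB


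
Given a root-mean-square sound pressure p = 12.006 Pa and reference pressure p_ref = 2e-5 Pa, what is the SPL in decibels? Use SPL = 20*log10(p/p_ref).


p / p_ref = 12.006 / 2e-5 = 600300
SPL = 20 * log10(600300) = 115.57 dB


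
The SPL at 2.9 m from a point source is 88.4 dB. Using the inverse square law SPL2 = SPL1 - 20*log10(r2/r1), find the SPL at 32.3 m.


r2/r1 = 32.3/2.9 = 11.1379
Correction = 20*log10(11.1379) = 20.9361 dB
SPL2 = 88.4 - 20.9361 = 67.464 dB


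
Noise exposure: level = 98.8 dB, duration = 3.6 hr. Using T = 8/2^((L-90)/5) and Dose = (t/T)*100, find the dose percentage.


T_allowed = 8 / 2^((98.8 - 90)/5) = 2.36199 hr
Dose = 3.6 / 2.36199 * 100 = 152.41 %


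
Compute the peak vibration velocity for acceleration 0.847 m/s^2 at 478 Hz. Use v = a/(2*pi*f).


omega = 2*pi*f = 2*pi*478 = 3003.36 rad/s
v = a / omega = 0.847 / 3003.36 = 0.00028202 m/s


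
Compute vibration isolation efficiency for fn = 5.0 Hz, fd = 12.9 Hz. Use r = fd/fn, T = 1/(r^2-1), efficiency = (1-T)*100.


r = 12.9 / 5.0 = 2.58
r^2 - 1 = 2.58^2 - 1 = 5.6564
T = 1/5.6564 = 0.176791
Efficiency = (1 - 0.176791)*100 = 82.321 %


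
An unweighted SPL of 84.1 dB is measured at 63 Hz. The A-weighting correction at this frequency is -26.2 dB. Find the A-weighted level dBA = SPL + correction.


A-weighting table: 63 Hz -> -26.2 dB correction
SPL_A = SPL + correction = 84.1 + (-26.2) = 57.9 dBA


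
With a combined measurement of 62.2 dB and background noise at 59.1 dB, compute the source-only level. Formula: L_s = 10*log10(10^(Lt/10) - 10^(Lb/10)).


10^(62.2/10) = 1.65959e+06
10^(59.1/10) = 812831
Difference = 1.65959e+06 - 812831 = 846759
L_source = 10*log10(846759) = 59.278 dB


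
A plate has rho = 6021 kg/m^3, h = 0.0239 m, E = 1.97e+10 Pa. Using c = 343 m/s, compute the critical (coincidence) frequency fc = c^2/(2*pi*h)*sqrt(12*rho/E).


12*rho/E = 12*6021/1.97e+10 = 3.66761e-06
sqrt(12*rho/E) = sqrt(3.66761e-06) = 0.0019151
c^2/(2*pi*h) = 343^2/(2*pi*0.0239) = 783449
fc = 783449 * 0.0019151 = 1500.4 Hz


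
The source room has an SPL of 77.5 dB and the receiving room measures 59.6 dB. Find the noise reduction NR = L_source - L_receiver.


NR = L_source - L_receiver (difference between source and receiving room levels)
NR = 77.5 - 59.6 = 17.9 dB


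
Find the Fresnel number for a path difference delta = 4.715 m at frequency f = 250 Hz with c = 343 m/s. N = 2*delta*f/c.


N = 2*delta*f/c = 2*delta/lambda, where lambda = c/f
lambda = 343 / 250 = 1.372 m
N = 2 * 4.715 / 1.372 = 6.8732


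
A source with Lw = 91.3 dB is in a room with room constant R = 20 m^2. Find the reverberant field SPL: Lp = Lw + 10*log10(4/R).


4/R = 4/20 = 0.2
Lp = 91.3 + 10*log10(0.2) = 84.31 dB


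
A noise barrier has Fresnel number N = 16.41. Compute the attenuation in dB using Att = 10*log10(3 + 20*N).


3 + 20*N = 3 + 20*16.41 = 331.2
Att = 10*log10(331.2) = 25.201 dB


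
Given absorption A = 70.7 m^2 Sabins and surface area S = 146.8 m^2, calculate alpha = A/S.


Absorption coefficient = absorbed power / incident power
alpha = A / S = 70.7 / 146.8 = 0.48161


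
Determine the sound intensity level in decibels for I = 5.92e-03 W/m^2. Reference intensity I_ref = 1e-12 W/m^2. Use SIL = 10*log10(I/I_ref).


I / I_ref = 5.92e-03 / 1e-12 = 5.92e+09
SIL = 10 * log10(5.92e+09) = 97.723 dB


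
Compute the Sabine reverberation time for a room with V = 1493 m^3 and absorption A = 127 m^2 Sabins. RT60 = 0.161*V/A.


RT60 = 0.161 * 1493 / 127 = 1.8927 s


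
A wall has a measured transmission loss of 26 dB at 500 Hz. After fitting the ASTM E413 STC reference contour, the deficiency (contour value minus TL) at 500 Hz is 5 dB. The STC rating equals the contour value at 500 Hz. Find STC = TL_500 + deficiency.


By ASTM E413, STC = value of the fitted reference contour at 500 Hz.
Contour value at 500 Hz = TL_500 + deficiency = 26 + 5 = 31
STC = 31


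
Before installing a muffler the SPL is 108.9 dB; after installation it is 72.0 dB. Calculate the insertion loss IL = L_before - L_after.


Insertion loss = SPL without muffler - SPL with muffler
IL = 108.9 - 72.0 = 36.9 dB


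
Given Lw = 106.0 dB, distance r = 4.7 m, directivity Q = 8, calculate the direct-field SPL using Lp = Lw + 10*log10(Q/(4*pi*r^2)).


4*pi*r^2 = 4*pi*4.7^2 = 277.591 m^2
Q / (4*pi*r^2) = 8 / 277.591 = 0.0288194
Lp = 106.0 + 10*log10(0.0288194) = 90.597 dB


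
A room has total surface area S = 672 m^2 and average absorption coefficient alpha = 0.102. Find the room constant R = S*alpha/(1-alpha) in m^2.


R = 672 * 0.102 / (1 - 0.102) = 76.33 m^2


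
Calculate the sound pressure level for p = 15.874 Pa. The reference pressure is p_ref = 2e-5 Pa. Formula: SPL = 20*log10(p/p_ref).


p / p_ref = 15.874 / 2e-5 = 793700
SPL = 20 * log10(793700) = 117.99 dB


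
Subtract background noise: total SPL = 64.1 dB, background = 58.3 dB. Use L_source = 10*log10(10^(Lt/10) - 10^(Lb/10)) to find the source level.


10^(64.1/10) = 2.5704e+06
10^(58.3/10) = 676083
Difference = 2.5704e+06 - 676083 = 1.89432e+06
L_source = 10*log10(1.89432e+06) = 62.775 dB


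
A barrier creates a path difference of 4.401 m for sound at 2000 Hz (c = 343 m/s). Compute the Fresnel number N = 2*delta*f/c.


N = 2*delta*f/c = 2*delta/lambda, where lambda = c/f
lambda = 343 / 2000 = 0.1715 m
N = 2 * 4.401 / 0.1715 = 51.324


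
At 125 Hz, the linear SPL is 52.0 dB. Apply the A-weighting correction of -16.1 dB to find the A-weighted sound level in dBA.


A-weighting table: 125 Hz -> -16.1 dB correction
SPL_A = SPL + correction = 52.0 + (-16.1) = 35.9 dBA


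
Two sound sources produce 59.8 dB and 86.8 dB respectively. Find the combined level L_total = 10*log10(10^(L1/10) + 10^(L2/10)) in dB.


10^(59.8/10) = 954993
10^(86.8/10) = 4.7863e+08
Sum = 954993 + 4.7863e+08 = 4.79585e+08
L_total = 10*log10(4.79585e+08) = 86.809 dB


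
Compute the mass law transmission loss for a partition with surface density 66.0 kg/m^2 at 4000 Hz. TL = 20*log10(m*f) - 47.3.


m * f = 66.0 * 4000 = 264000
20*log10(264000) = 108.432 dB
TL = 108.432 - 47.3 = 61.132 dB


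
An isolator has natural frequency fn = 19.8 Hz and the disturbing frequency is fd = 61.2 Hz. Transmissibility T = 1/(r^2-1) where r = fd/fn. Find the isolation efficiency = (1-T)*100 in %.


r = 61.2 / 19.8 = 3.09091
r^2 - 1 = 3.09091^2 - 1 = 8.55372
T = 1/8.55372 = 0.116908
Efficiency = (1 - 0.116908)*100 = 88.309 %


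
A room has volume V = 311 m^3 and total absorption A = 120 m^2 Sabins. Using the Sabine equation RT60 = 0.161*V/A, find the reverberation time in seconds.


RT60 = 0.161 * 311 / 120 = 0.41726 s


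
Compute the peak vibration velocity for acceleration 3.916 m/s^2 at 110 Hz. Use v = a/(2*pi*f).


omega = 2*pi*f = 2*pi*110 = 691.15 rad/s
v = a / omega = 3.916 / 691.15 = 0.0056659 m/s


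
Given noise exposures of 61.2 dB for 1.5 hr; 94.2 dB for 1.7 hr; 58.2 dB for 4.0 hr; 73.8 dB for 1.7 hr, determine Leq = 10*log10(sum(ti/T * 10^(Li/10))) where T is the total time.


T_total = 1.5 + 1.7 + 4.0 + 1.7 = 8.9 hr
(1.5/8.9) * 10^(61.2/10) = 222178
(1.7/8.9) * 10^(94.2/10) = 5.02411e+08
(4.0/8.9) * 10^(58.2/10) = 296941
(1.7/8.9) * 10^(73.8/10) = 4.58204e+06
Sum = 222178 + 5.02411e+08 + 296941 + 4.58204e+06 = 5.07512e+08
Leq = 10*log10(5.07512e+08) = 87.054 dB


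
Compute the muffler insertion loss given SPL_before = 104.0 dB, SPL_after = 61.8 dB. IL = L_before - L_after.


Insertion loss = SPL without muffler - SPL with muffler
IL = 104.0 - 61.8 = 42.2 dB


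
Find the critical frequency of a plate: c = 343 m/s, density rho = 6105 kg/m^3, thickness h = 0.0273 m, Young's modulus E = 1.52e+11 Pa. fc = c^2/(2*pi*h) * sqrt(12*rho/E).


12*rho/E = 12*6105/1.52e+11 = 4.81974e-07
sqrt(12*rho/E) = sqrt(4.81974e-07) = 0.000694243
c^2/(2*pi*h) = 343^2/(2*pi*0.0273) = 685876
fc = 685876 * 0.000694243 = 476.16 Hz


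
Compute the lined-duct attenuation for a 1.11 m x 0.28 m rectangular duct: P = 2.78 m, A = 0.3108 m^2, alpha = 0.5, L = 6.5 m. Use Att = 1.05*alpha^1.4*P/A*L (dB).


alpha^1.4 = 0.5^1.4 = 0.378929
Attenuation rate = 1.05 * alpha^1.4 * P / A
= 1.05 * 0.378929 * 2.78 / 0.3108 = 3.55886 dB/m
Total Att = 3.55886 * 6.5 = 23.133 dB


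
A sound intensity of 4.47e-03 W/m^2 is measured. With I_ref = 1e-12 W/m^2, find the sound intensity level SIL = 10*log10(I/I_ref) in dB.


I / I_ref = 4.47e-03 / 1e-12 = 4.47e+09
SIL = 10 * log10(4.47e+09) = 96.503 dB


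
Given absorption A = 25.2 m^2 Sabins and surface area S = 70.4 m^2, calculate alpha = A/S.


Absorption coefficient = absorbed power / incident power
alpha = A / S = 25.2 / 70.4 = 0.35795


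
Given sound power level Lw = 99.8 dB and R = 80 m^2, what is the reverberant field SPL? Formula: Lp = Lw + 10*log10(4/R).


4/R = 4/80 = 0.05
Lp = 99.8 + 10*log10(0.05) = 86.79 dB


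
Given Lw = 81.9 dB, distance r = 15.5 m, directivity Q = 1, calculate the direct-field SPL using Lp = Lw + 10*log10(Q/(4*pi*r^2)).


4*pi*r^2 = 4*pi*15.5^2 = 3019.07 m^2
Q / (4*pi*r^2) = 1 / 3019.07 = 0.000331228
Lp = 81.9 + 10*log10(0.000331228) = 47.101 dB


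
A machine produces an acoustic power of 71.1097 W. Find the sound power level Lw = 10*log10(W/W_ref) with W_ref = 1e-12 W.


W / W_ref = 71.1097 / 1e-12 = 7.11097e+13
Lw = 10 * log10(7.11097e+13) = 138.52 dB


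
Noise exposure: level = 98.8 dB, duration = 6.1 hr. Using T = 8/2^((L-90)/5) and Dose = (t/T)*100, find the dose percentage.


T_allowed = 8 / 2^((98.8 - 90)/5) = 2.36199 hr
Dose = 6.1 / 2.36199 * 100 = 258.26 %


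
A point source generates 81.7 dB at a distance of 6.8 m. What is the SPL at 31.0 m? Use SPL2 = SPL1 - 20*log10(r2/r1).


r2/r1 = 31.0/6.8 = 4.55882
Correction = 20*log10(4.55882) = 13.177 dB
SPL2 = 81.7 - 13.177 = 68.523 dB


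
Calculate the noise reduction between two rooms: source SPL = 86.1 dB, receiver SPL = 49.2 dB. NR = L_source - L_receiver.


NR = L_source - L_receiver (difference between source and receiving room levels)
NR = 86.1 - 49.2 = 36.9 dB


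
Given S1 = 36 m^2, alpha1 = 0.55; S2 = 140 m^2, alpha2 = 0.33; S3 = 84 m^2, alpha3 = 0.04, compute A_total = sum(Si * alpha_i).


36 * 0.55 = 19.8
140 * 0.33 = 46.2
84 * 0.04 = 3.36
A_total = 19.8 + 46.2 + 3.36 = 69.36 m^2


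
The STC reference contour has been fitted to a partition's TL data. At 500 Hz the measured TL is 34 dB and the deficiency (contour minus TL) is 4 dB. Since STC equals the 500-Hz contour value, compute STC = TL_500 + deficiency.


By ASTM E413, STC = value of the fitted reference contour at 500 Hz.
Contour value at 500 Hz = TL_500 + deficiency = 34 + 4 = 38
STC = 38


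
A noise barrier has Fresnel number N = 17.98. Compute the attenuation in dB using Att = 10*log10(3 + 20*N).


3 + 20*N = 3 + 20*17.98 = 362.6
Att = 10*log10(362.6) = 25.594 dB


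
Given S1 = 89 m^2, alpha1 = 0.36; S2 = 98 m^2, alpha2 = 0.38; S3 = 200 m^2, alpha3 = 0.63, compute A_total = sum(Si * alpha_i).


89 * 0.36 = 32.04
98 * 0.38 = 37.24
200 * 0.63 = 126
A_total = 32.04 + 37.24 + 126 = 195.28 m^2


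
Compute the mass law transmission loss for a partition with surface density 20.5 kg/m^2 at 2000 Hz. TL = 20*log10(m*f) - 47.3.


m * f = 20.5 * 2000 = 41000
20*log10(41000) = 92.2557 dB
TL = 92.2557 - 47.3 = 44.956 dB


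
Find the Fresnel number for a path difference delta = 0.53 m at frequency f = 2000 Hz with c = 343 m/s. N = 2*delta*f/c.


N = 2*delta*f/c = 2*delta/lambda, where lambda = c/f
lambda = 343 / 2000 = 0.1715 m
N = 2 * 0.53 / 0.1715 = 6.1808


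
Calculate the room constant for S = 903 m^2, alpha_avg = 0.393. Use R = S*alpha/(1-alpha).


R = 903 * 0.393 / (1 - 0.393) = 584.64 m^2


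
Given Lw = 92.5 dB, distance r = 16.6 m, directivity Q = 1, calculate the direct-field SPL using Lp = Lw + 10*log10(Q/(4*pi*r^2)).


4*pi*r^2 = 4*pi*16.6^2 = 3462.79 m^2
Q / (4*pi*r^2) = 1 / 3462.79 = 0.000288784
Lp = 92.5 + 10*log10(0.000288784) = 57.106 dB


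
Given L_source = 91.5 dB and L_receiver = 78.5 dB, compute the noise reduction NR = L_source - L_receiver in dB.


NR = L_source - L_receiver (difference between source and receiving room levels)
NR = 91.5 - 78.5 = 13 dB


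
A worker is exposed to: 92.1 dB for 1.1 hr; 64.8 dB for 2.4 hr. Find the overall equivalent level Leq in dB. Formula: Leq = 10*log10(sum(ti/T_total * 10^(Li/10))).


T_total = 1.1 + 2.4 = 3.5 hr
(1.1/3.5) * 10^(92.1/10) = 5.09712e+08
(2.4/3.5) * 10^(64.8/10) = 2.07082e+06
Sum = 5.09712e+08 + 2.07082e+06 = 5.11783e+08
Leq = 10*log10(5.11783e+08) = 87.091 dB


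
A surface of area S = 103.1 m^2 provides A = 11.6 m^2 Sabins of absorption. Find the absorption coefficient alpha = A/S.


Absorption coefficient = absorbed power / incident power
alpha = A / S = 11.6 / 103.1 = 0.11251


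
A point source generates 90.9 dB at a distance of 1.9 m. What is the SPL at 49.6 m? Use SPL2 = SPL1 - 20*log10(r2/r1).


r2/r1 = 49.6/1.9 = 26.1053
Correction = 20*log10(26.1053) = 28.3346 dB
SPL2 = 90.9 - 28.3346 = 62.565 dB


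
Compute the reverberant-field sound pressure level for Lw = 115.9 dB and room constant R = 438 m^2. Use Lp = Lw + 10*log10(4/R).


4/R = 4/438 = 0.00913242
Lp = 115.9 + 10*log10(0.00913242) = 95.506 dB


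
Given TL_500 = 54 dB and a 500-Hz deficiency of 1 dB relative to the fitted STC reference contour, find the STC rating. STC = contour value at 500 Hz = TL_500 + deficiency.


By ASTM E413, STC = value of the fitted reference contour at 500 Hz.
Contour value at 500 Hz = TL_500 + deficiency = 54 + 1 = 55
STC = 55


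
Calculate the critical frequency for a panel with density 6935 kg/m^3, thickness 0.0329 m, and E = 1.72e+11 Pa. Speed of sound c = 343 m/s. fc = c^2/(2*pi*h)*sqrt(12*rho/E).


12*rho/E = 12*6935/1.72e+11 = 4.83837e-07
sqrt(12*rho/E) = sqrt(4.83837e-07) = 0.000695584
c^2/(2*pi*h) = 343^2/(2*pi*0.0329) = 569131
fc = 569131 * 0.000695584 = 395.88 Hz


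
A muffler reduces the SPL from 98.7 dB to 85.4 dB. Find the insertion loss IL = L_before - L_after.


Insertion loss = SPL without muffler - SPL with muffler
IL = 98.7 - 85.4 = 13.3 dB


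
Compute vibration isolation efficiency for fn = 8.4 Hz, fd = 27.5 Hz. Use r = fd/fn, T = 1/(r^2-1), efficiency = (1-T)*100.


r = 27.5 / 8.4 = 3.27381
r^2 - 1 = 3.27381^2 - 1 = 9.71783
T = 1/9.71783 = 0.102904
Efficiency = (1 - 0.102904)*100 = 89.71 %


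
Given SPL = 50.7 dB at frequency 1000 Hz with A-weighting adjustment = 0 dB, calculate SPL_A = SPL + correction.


A-weighting table: 1000 Hz -> 0 dB correction
SPL_A = SPL + correction = 50.7 + (0) = 50.7 dBA


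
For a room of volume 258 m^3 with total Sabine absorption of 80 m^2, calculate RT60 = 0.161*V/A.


RT60 = 0.161 * 258 / 80 = 0.51923 s


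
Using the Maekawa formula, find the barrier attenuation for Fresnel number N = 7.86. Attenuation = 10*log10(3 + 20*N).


3 + 20*N = 3 + 20*7.86 = 160.2
Att = 10*log10(160.2) = 22.047 dB


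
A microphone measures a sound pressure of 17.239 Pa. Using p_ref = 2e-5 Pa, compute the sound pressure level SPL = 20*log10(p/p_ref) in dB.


p / p_ref = 17.239 / 2e-5 = 861950
SPL = 20 * log10(861950) = 118.71 dB


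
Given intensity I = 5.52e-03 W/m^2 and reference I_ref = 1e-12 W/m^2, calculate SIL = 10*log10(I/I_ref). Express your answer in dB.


I / I_ref = 5.52e-03 / 1e-12 = 5.52e+09
SIL = 10 * log10(5.52e+09) = 97.419 dB


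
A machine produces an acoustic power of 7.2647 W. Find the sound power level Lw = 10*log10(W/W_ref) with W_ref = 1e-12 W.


W / W_ref = 7.2647 / 1e-12 = 7.2647e+12
Lw = 10 * log10(7.2647e+12) = 128.61 dB


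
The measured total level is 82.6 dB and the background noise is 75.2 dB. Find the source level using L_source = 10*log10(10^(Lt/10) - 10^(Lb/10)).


10^(82.6/10) = 1.8197e+08
10^(75.2/10) = 3.31131e+07
Difference = 1.8197e+08 - 3.31131e+07 = 1.48857e+08
L_source = 10*log10(1.48857e+08) = 81.728 dB


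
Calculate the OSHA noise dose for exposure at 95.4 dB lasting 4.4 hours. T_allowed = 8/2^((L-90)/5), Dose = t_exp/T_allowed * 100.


T_allowed = 8 / 2^((95.4 - 90)/5) = 3.78423 hr
Dose = 4.4 / 3.78423 * 100 = 116.27 %


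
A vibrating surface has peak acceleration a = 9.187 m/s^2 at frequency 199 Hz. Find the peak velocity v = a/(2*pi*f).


omega = 2*pi*f = 2*pi*199 = 1250.35 rad/s
v = a / omega = 9.187 / 1250.35 = 0.0073475 m/s


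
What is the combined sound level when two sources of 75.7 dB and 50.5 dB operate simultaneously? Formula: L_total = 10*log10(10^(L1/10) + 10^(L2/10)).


10^(75.7/10) = 3.71535e+07
10^(50.5/10) = 112202
Sum = 3.71535e+07 + 112202 = 3.72657e+07
L_total = 10*log10(3.72657e+07) = 75.713 dB


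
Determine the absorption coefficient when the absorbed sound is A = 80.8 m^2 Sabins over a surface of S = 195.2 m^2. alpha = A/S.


Absorption coefficient = absorbed power / incident power
alpha = A / S = 80.8 / 195.2 = 0.41393


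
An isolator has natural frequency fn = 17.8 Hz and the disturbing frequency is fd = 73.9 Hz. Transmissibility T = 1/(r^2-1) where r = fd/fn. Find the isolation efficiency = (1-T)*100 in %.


r = 73.9 / 17.8 = 4.15169
r^2 - 1 = 4.15169^2 - 1 = 16.2365
T = 1/16.2365 = 0.0615896
Efficiency = (1 - 0.0615896)*100 = 93.841 %


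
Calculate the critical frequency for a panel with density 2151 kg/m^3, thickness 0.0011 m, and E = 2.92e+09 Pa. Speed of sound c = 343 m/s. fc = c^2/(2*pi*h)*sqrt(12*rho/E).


12*rho/E = 12*2151/2.92e+09 = 8.83973e-06
sqrt(12*rho/E) = sqrt(8.83973e-06) = 0.00297317
c^2/(2*pi*h) = 343^2/(2*pi*0.0011) = 1.70222e+07
fc = 1.70222e+07 * 0.00297317 = 50610 Hz


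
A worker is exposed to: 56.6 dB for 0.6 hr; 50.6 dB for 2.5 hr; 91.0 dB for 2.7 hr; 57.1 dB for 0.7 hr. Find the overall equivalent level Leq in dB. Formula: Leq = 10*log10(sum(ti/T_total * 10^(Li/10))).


T_total = 0.6 + 2.5 + 2.7 + 0.7 = 6.5 hr
(0.6/6.5) * 10^(56.6/10) = 42192.8
(2.5/6.5) * 10^(50.6/10) = 44159.8
(2.7/6.5) * 10^(91.0/10) = 5.22938e+08
(0.7/6.5) * 10^(57.1/10) = 55231.2
Sum = 42192.8 + 44159.8 + 5.22938e+08 + 55231.2 = 5.2308e+08
Leq = 10*log10(5.2308e+08) = 87.186 dB


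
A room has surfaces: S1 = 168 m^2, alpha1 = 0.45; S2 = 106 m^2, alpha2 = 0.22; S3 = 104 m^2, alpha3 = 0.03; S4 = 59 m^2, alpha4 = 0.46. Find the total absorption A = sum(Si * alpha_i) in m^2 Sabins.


168 * 0.45 = 75.6
106 * 0.22 = 23.32
104 * 0.03 = 3.12
59 * 0.46 = 27.14
A_total = 75.6 + 23.32 + 3.12 + 27.14 = 129.18 m^2


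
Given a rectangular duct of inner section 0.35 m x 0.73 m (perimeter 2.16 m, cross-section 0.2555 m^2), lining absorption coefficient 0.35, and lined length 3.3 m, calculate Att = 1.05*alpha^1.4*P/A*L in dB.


alpha^1.4 = 0.35^1.4 = 0.229983
Attenuation rate = 1.05 * alpha^1.4 * P / A
= 1.05 * 0.229983 * 2.16 / 0.2555 = 2.04149 dB/m
Total Att = 2.04149 * 3.3 = 6.7369 dB


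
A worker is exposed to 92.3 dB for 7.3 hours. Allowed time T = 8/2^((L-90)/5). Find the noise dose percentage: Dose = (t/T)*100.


T_allowed = 8 / 2^((92.3 - 90)/5) = 5.81589 hr
Dose = 7.3 / 5.81589 * 100 = 125.52 %


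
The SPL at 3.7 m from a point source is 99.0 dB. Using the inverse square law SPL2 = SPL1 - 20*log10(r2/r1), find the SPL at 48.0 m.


r2/r1 = 48.0/3.7 = 12.973
Correction = 20*log10(12.973) = 22.2608 dB
SPL2 = 99.0 - 22.2608 = 76.739 dB


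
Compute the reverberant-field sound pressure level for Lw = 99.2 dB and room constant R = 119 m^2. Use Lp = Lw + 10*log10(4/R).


4/R = 4/119 = 0.0336134
Lp = 99.2 + 10*log10(0.0336134) = 84.465 dB


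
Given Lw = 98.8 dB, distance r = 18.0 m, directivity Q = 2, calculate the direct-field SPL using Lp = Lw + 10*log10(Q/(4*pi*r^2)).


4*pi*r^2 = 4*pi*18.0^2 = 4071.5 m^2
Q / (4*pi*r^2) = 2 / 4071.5 = 0.000491219
Lp = 98.8 + 10*log10(0.000491219) = 65.713 dB


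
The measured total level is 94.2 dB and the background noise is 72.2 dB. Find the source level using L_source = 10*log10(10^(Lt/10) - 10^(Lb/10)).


10^(94.2/10) = 2.63027e+09
10^(72.2/10) = 1.65959e+07
Difference = 2.63027e+09 - 1.65959e+07 = 2.61367e+09
L_source = 10*log10(2.61367e+09) = 94.173 dB


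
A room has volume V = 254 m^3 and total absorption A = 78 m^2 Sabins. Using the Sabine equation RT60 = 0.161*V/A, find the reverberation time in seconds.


RT60 = 0.161 * 254 / 78 = 0.52428 s


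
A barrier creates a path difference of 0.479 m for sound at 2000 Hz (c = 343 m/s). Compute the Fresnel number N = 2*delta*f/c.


N = 2*delta*f/c = 2*delta/lambda, where lambda = c/f
lambda = 343 / 2000 = 0.1715 m
N = 2 * 0.479 / 0.1715 = 5.586


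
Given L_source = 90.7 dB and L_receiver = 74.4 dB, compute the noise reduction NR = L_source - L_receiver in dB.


NR = L_source - L_receiver (difference between source and receiving room levels)
NR = 90.7 - 74.4 = 16.3 dB


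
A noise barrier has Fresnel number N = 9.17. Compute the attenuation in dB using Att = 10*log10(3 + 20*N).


3 + 20*N = 3 + 20*9.17 = 186.4
Att = 10*log10(186.4) = 22.704 dB


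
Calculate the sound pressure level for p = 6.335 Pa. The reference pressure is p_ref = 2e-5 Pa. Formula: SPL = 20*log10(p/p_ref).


p / p_ref = 6.335 / 2e-5 = 316750
SPL = 20 * log10(316750) = 110.01 dB


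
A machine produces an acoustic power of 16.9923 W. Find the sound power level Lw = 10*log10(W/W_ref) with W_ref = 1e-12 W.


W / W_ref = 16.9923 / 1e-12 = 1.69923e+13
Lw = 10 * log10(1.69923e+13) = 132.3 dB


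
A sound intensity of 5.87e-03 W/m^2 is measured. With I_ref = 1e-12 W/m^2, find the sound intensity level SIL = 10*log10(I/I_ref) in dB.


I / I_ref = 5.87e-03 / 1e-12 = 5.87e+09
SIL = 10 * log10(5.87e+09) = 97.686 dB


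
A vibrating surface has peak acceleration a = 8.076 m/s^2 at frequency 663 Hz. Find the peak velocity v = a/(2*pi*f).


omega = 2*pi*f = 2*pi*663 = 4165.75 rad/s
v = a / omega = 8.076 / 4165.75 = 0.0019387 m/s


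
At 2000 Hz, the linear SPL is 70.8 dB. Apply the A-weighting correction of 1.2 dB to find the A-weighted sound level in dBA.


A-weighting table: 2000 Hz -> 1.2 dB correction
SPL_A = SPL + correction = 70.8 + (1.2) = 72 dBA


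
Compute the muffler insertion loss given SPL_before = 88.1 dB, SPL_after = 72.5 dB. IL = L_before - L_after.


Insertion loss = SPL without muffler - SPL with muffler
IL = 88.1 - 72.5 = 15.6 dB


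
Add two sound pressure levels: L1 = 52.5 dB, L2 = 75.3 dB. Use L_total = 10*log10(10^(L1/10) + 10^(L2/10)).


10^(52.5/10) = 177828
10^(75.3/10) = 3.38844e+07
Sum = 177828 + 3.38844e+07 = 3.40622e+07
L_total = 10*log10(3.40622e+07) = 75.323 dB


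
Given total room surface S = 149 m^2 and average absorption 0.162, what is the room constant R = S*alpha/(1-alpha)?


R = 149 * 0.162 / (1 - 0.162) = 28.804 m^2


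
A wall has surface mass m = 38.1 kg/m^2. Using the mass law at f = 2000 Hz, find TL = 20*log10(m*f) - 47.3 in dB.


m * f = 38.1 * 2000 = 76200
20*log10(76200) = 97.6391 dB
TL = 97.6391 - 47.3 = 50.339 dB


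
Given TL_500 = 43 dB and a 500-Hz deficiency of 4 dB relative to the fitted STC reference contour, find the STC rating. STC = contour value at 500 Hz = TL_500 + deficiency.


By ASTM E413, STC = value of the fitted reference contour at 500 Hz.
Contour value at 500 Hz = TL_500 + deficiency = 43 + 4 = 47
STC = 47


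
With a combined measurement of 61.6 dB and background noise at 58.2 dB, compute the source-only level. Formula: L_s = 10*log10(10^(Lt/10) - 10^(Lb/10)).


10^(61.6/10) = 1.44544e+06
10^(58.2/10) = 660693
Difference = 1.44544e+06 - 660693 = 784747
L_source = 10*log10(784747) = 58.947 dB


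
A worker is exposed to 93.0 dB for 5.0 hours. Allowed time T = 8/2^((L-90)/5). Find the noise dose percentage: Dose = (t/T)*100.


T_allowed = 8 / 2^((93.0 - 90)/5) = 5.27803 hr
Dose = 5.0 / 5.27803 * 100 = 94.732 %


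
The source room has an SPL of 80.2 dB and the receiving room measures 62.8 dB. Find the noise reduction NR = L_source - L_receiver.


NR = L_source - L_receiver (difference between source and receiving room levels)
NR = 80.2 - 62.8 = 17.4 dB


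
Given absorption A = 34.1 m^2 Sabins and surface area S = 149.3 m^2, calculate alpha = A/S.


Absorption coefficient = absorbed power / incident power
alpha = A / S = 34.1 / 149.3 = 0.2284


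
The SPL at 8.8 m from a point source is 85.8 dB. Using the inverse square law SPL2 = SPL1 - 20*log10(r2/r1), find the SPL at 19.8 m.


r2/r1 = 19.8/8.8 = 2.25
Correction = 20*log10(2.25) = 7.04365 dB
SPL2 = 85.8 - 7.04365 = 78.756 dB


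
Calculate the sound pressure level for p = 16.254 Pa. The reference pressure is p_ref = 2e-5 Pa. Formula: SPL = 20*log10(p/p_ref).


p / p_ref = 16.254 / 2e-5 = 812700
SPL = 20 * log10(812700) = 118.2 dB


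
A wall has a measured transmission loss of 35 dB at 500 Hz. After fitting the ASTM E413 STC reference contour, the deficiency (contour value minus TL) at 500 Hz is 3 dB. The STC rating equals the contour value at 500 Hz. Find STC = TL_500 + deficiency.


By ASTM E413, STC = value of the fitted reference contour at 500 Hz.
Contour value at 500 Hz = TL_500 + deficiency = 35 + 3 = 38
STC = 38


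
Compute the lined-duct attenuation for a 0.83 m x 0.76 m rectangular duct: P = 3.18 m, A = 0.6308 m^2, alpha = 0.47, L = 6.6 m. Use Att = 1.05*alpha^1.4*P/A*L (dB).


alpha^1.4 = 0.47^1.4 = 0.347486
Attenuation rate = 1.05 * alpha^1.4 * P / A
= 1.05 * 0.347486 * 3.18 / 0.6308 = 1.83934 dB/m
Total Att = 1.83934 * 6.6 = 12.14 dB


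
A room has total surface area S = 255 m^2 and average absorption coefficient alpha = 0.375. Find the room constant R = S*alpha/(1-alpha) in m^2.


R = 255 * 0.375 / (1 - 0.375) = 153 m^2


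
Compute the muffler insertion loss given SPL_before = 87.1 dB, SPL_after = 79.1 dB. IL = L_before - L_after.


Insertion loss = SPL without muffler - SPL with muffler
IL = 87.1 - 79.1 = 8 dB


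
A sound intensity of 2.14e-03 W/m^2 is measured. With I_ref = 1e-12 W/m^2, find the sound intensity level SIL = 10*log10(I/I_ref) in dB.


I / I_ref = 2.14e-03 / 1e-12 = 2.14e+09
SIL = 10 * log10(2.14e+09) = 93.304 dB


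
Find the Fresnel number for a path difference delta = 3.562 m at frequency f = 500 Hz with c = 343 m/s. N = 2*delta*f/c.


N = 2*delta*f/c = 2*delta/lambda, where lambda = c/f
lambda = 343 / 500 = 0.686 m
N = 2 * 3.562 / 0.686 = 10.385


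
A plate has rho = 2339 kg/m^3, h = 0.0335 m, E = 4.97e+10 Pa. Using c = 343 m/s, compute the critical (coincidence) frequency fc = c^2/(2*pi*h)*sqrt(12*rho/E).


12*rho/E = 12*2339/4.97e+10 = 5.64748e-07
sqrt(12*rho/E) = sqrt(5.64748e-07) = 0.000751497
c^2/(2*pi*h) = 343^2/(2*pi*0.0335) = 558938
fc = 558938 * 0.000751497 = 420.04 Hz


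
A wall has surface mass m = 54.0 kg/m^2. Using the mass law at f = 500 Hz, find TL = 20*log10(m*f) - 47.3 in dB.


m * f = 54.0 * 500 = 27000
20*log10(27000) = 88.6273 dB
TL = 88.6273 - 47.3 = 41.327 dB


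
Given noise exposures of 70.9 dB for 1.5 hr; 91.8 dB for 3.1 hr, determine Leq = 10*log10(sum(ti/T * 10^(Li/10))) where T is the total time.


T_total = 1.5 + 3.1 = 4.6 hr
(1.5/4.6) * 10^(70.9/10) = 4.01175e+06
(3.1/4.6) * 10^(91.8/10) = 1.02001e+09
Sum = 4.01175e+06 + 1.02001e+09 = 1.02402e+09
Leq = 10*log10(1.02402e+09) = 90.103 dB


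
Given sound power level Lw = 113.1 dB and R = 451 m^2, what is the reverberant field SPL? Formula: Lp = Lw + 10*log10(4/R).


4/R = 4/451 = 0.00886918
Lp = 113.1 + 10*log10(0.00886918) = 92.579 dB


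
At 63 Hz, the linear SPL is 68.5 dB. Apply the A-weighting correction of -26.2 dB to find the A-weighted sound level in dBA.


A-weighting table: 63 Hz -> -26.2 dB correction
SPL_A = SPL + correction = 68.5 + (-26.2) = 42.3 dBA


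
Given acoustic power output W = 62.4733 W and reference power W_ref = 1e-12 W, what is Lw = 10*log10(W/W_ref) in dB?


W / W_ref = 62.4733 / 1e-12 = 6.24733e+13
Lw = 10 * log10(6.24733e+13) = 137.96 dB


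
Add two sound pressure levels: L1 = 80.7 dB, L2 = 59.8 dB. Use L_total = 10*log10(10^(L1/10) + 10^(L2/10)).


10^(80.7/10) = 1.1749e+08
10^(59.8/10) = 954993
Sum = 1.1749e+08 + 954993 = 1.18445e+08
L_total = 10*log10(1.18445e+08) = 80.735 dB


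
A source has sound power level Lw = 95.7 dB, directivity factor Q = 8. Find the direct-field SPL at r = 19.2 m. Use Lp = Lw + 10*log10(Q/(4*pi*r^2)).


4*pi*r^2 = 4*pi*19.2^2 = 4632.47 m^2
Q / (4*pi*r^2) = 8 / 4632.47 = 0.00172694
Lp = 95.7 + 10*log10(0.00172694) = 68.073 dB


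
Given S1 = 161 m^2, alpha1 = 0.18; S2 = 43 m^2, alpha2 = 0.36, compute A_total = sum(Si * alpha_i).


161 * 0.18 = 28.98
43 * 0.36 = 15.48
A_total = 28.98 + 15.48 = 44.46 m^2


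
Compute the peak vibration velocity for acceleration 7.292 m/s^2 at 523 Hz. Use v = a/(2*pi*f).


omega = 2*pi*f = 2*pi*523 = 3286.11 rad/s
v = a / omega = 7.292 / 3286.11 = 0.002219 m/s


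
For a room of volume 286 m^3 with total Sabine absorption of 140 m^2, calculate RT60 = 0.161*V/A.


RT60 = 0.161 * 286 / 140 = 0.3289 s


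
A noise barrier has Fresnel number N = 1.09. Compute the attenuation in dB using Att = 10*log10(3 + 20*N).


3 + 20*N = 3 + 20*1.09 = 24.8
Att = 10*log10(24.8) = 13.945 dB


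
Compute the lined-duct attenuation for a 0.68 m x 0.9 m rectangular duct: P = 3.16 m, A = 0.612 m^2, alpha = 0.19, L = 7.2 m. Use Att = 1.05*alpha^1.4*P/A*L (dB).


alpha^1.4 = 0.19^1.4 = 0.0977811
Attenuation rate = 1.05 * alpha^1.4 * P / A
= 1.05 * 0.0977811 * 3.16 / 0.612 = 0.530127 dB/m
Total Att = 0.530127 * 7.2 = 3.8169 dB


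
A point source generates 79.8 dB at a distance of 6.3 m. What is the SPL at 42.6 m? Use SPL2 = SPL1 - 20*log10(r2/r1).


r2/r1 = 42.6/6.3 = 6.7619
Correction = 20*log10(6.7619) = 16.6014 dB
SPL2 = 79.8 - 16.6014 = 63.199 dB


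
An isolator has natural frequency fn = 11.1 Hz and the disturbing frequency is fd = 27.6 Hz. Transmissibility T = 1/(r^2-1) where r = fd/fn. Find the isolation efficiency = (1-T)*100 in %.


r = 27.6 / 11.1 = 2.48649
r^2 - 1 = 2.48649^2 - 1 = 5.18263
T = 1/5.18263 = 0.192952
Efficiency = (1 - 0.192952)*100 = 80.705 %


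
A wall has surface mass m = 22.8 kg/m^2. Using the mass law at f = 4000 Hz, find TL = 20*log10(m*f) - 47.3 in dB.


m * f = 22.8 * 4000 = 91200
20*log10(91200) = 99.1999 dB
TL = 99.1999 - 47.3 = 51.9 dB


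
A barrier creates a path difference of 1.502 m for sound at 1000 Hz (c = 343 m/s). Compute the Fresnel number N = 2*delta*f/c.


N = 2*delta*f/c = 2*delta/lambda, where lambda = c/f
lambda = 343 / 1000 = 0.343 m
N = 2 * 1.502 / 0.343 = 8.758


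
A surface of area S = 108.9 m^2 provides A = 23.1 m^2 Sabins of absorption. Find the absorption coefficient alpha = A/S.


Absorption coefficient = absorbed power / incident power
alpha = A / S = 23.1 / 108.9 = 0.21212


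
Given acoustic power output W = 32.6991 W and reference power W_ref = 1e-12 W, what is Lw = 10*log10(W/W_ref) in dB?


W / W_ref = 32.6991 / 1e-12 = 3.26991e+13
Lw = 10 * log10(3.26991e+13) = 135.15 dB


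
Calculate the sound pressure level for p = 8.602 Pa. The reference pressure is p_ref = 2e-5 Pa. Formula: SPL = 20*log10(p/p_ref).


p / p_ref = 8.602 / 2e-5 = 430100
SPL = 20 * log10(430100) = 112.67 dB


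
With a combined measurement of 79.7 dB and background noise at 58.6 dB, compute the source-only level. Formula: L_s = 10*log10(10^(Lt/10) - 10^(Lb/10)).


10^(79.7/10) = 9.33254e+07
10^(58.6/10) = 724436
Difference = 9.33254e+07 - 724436 = 9.2601e+07
L_source = 10*log10(9.2601e+07) = 79.666 dB


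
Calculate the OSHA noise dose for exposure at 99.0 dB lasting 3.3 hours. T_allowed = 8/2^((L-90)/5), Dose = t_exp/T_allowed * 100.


T_allowed = 8 / 2^((99.0 - 90)/5) = 2.2974 hr
Dose = 3.3 / 2.2974 * 100 = 143.64 %


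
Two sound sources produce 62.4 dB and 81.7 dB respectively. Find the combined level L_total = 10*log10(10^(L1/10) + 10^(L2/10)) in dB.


10^(62.4/10) = 1.7378e+06
10^(81.7/10) = 1.47911e+08
Sum = 1.7378e+06 + 1.47911e+08 = 1.49649e+08
L_total = 10*log10(1.49649e+08) = 81.751 dB


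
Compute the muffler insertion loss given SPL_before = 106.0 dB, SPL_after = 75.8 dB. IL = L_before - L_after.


Insertion loss = SPL without muffler - SPL with muffler
IL = 106.0 - 75.8 = 30.2 dB


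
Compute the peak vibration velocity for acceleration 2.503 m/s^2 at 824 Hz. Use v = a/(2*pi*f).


omega = 2*pi*f = 2*pi*824 = 5177.34 rad/s
v = a / omega = 2.503 / 5177.34 = 0.00048345 m/s


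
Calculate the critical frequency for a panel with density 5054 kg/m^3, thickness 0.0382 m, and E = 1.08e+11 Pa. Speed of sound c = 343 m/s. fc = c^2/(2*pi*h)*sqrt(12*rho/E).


12*rho/E = 12*5054/1.08e+11 = 5.61556e-07
sqrt(12*rho/E) = sqrt(5.61556e-07) = 0.00074937
c^2/(2*pi*h) = 343^2/(2*pi*0.0382) = 490168
fc = 490168 * 0.00074937 = 367.32 Hz


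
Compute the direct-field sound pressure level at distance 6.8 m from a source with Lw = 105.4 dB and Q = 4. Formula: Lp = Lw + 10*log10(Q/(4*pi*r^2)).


4*pi*r^2 = 4*pi*6.8^2 = 581.069 m^2
Q / (4*pi*r^2) = 4 / 581.069 = 0.00688386
Lp = 105.4 + 10*log10(0.00688386) = 83.778 dB


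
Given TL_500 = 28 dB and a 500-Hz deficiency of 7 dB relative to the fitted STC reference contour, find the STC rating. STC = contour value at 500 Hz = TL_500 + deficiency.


By ASTM E413, STC = value of the fitted reference contour at 500 Hz.
Contour value at 500 Hz = TL_500 + deficiency = 28 + 7 = 35
STC = 35


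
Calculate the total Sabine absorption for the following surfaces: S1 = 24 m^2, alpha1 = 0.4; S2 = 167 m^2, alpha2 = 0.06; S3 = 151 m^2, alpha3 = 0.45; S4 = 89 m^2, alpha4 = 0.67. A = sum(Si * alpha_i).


24 * 0.4 = 9.6
167 * 0.06 = 10.02
151 * 0.45 = 67.95
89 * 0.67 = 59.63
A_total = 9.6 + 10.02 + 67.95 + 59.63 = 147.2 m^2


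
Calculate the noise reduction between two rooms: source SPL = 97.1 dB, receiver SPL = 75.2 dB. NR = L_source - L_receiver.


NR = L_source - L_receiver (difference between source and receiving room levels)
NR = 97.1 - 75.2 = 21.9 dB


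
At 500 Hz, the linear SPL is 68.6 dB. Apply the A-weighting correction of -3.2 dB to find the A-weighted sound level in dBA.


A-weighting table: 500 Hz -> -3.2 dB correction
SPL_A = SPL + correction = 68.6 + (-3.2) = 65.4 dBA


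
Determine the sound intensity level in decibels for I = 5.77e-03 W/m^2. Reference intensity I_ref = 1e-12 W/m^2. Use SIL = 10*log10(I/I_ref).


I / I_ref = 5.77e-03 / 1e-12 = 5.77e+09
SIL = 10 * log10(5.77e+09) = 97.612 dB


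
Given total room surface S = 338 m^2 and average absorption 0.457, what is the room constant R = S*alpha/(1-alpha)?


R = 338 * 0.457 / (1 - 0.457) = 284.47 m^2


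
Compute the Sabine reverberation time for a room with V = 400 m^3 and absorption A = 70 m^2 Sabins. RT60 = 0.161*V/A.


RT60 = 0.161 * 400 / 70 = 0.92 s


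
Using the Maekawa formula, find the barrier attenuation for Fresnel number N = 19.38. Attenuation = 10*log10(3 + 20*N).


3 + 20*N = 3 + 20*19.38 = 390.6
Att = 10*log10(390.6) = 25.917 dB


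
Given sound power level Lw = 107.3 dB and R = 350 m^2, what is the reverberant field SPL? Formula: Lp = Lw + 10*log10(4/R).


4/R = 4/350 = 0.0114286
Lp = 107.3 + 10*log10(0.0114286) = 87.88 dB


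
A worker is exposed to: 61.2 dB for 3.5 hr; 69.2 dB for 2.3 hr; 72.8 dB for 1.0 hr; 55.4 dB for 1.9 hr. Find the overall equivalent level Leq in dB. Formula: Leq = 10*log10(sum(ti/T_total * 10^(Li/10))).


T_total = 3.5 + 2.3 + 1.0 + 1.9 = 8.7 hr
(3.5/8.7) * 10^(61.2/10) = 530333
(2.3/8.7) * 10^(69.2/10) = 2.19892e+06
(1.0/8.7) * 10^(72.8/10) = 2.19018e+06
(1.9/8.7) * 10^(55.4/10) = 75724.1
Sum = 530333 + 2.19892e+06 + 2.19018e+06 + 75724.1 = 4.99516e+06
Leq = 10*log10(4.99516e+06) = 66.985 dB


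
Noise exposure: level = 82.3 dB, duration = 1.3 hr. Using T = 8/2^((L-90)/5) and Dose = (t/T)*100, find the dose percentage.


T_allowed = 8 / 2^((82.3 - 90)/5) = 23.2636 hr
Dose = 1.3 / 23.2636 * 100 = 5.5881 %


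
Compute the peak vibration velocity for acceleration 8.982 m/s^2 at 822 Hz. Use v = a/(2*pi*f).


omega = 2*pi*f = 2*pi*822 = 5164.78 rad/s
v = a / omega = 8.982 / 5164.78 = 0.0017391 m/s


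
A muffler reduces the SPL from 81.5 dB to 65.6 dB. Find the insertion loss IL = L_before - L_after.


Insertion loss = SPL without muffler - SPL with muffler
IL = 81.5 - 65.6 = 15.9 dB


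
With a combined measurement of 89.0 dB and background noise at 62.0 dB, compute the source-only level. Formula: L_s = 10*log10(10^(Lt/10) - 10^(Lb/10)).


10^(89.0/10) = 7.94328e+08
10^(62.0/10) = 1.58489e+06
Difference = 7.94328e+08 - 1.58489e+06 = 7.92743e+08
L_source = 10*log10(7.92743e+08) = 88.991 dB


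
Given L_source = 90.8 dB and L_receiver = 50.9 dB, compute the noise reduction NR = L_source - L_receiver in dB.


NR = L_source - L_receiver (difference between source and receiving room levels)
NR = 90.8 - 50.9 = 39.9 dB


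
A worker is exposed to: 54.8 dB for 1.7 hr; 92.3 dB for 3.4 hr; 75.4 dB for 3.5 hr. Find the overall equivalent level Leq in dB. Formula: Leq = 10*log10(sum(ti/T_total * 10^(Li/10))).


T_total = 1.7 + 3.4 + 3.5 = 8.6 hr
(1.7/8.6) * 10^(54.8/10) = 59696.7
(3.4/8.6) * 10^(92.3/10) = 6.71399e+08
(3.5/8.6) * 10^(75.4/10) = 1.41114e+07
Sum = 59696.7 + 6.71399e+08 + 1.41114e+07 = 6.8557e+08
Leq = 10*log10(6.8557e+08) = 88.361 dB


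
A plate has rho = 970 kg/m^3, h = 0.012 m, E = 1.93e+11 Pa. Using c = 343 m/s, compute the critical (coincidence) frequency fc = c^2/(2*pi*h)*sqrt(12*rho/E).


12*rho/E = 12*970/1.93e+11 = 6.03109e-08
sqrt(12*rho/E) = sqrt(6.03109e-08) = 0.000245583
c^2/(2*pi*h) = 343^2/(2*pi*0.012) = 1.56037e+06
fc = 1.56037e+06 * 0.000245583 = 383.2 Hz


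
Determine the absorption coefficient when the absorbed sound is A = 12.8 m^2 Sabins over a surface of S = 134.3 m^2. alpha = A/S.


Absorption coefficient = absorbed power / incident power
alpha = A / S = 12.8 / 134.3 = 0.095309


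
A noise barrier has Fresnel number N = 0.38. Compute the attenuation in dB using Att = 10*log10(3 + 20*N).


3 + 20*N = 3 + 20*0.38 = 10.6
Att = 10*log10(10.6) = 10.253 dB


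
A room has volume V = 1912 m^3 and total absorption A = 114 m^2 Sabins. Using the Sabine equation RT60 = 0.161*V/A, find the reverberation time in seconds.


RT60 = 0.161 * 1912 / 114 = 2.7003 s


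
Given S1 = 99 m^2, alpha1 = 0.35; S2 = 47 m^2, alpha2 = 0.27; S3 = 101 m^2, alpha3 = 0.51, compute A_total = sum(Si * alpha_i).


99 * 0.35 = 34.65
47 * 0.27 = 12.69
101 * 0.51 = 51.51
A_total = 34.65 + 12.69 + 51.51 = 98.85 m^2


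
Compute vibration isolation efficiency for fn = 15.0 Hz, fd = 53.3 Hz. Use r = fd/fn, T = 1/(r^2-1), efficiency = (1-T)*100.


r = 53.3 / 15.0 = 3.55333
r^2 - 1 = 3.55333^2 - 1 = 11.6262
T = 1/11.6262 = 0.0860126
Efficiency = (1 - 0.0860126)*100 = 91.399 %


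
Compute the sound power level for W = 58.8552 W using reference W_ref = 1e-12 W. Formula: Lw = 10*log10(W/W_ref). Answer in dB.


W / W_ref = 58.8552 / 1e-12 = 5.88552e+13
Lw = 10 * log10(5.88552e+13) = 137.7 dB


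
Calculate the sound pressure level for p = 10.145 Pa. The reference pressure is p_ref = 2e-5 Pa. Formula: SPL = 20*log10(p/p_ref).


p / p_ref = 10.145 / 2e-5 = 507250
SPL = 20 * log10(507250) = 114.1 dB
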